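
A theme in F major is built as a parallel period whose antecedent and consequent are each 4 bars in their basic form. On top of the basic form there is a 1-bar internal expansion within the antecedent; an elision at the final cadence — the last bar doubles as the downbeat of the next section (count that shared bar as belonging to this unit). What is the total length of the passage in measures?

Basic parallel period: 4 + 4 = 8 bars.
8 (basic form) + 1 (internal expansion) = 9.
The elision shares a bar with the next section but does not change this unit's count.

9 measures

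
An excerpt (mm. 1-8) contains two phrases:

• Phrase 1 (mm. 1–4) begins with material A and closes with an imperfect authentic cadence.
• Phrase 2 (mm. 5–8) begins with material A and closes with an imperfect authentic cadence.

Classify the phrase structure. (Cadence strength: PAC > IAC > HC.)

repeated phrase

Both phrases have the same opening (A) and the same cadence (imperfect authentic cadence): the second is a restatement, not a consequent, so this is a repeated phrase rather than a period.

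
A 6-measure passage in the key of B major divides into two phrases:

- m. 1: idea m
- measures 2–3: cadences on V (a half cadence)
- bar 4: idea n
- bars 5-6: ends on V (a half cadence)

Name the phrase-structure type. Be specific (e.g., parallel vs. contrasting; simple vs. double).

phrase group

The second phrase closes with a half cadence, which is not stronger than the first phrase's half cadence; without a weak→strong cadential pair there is no antecedent–consequent relationship, so this is a phrase group rather than a period.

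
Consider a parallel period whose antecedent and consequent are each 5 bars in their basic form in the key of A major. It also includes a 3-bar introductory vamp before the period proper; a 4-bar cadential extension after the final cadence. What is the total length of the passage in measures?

Basic parallel period: 5 + 5 = 10 bars.
10 (basic form) + 3 (introduction) + 4 (cadential extension) = 17.

17 measures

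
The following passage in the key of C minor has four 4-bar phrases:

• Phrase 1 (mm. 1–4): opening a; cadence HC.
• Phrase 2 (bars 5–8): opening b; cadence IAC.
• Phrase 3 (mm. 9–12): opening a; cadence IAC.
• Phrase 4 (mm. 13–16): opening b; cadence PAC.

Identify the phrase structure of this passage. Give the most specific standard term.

parallel double period

Four phrases in two halves: the first half (mm. 1–8) ends with an imperfect authentic cadence, the second (mm. 9-16) with a perfect authentic cadence — a large antecedent–consequent pair, i.e. a double period.
Phrase 3 begins with the same material as phrase 1, making it parallel.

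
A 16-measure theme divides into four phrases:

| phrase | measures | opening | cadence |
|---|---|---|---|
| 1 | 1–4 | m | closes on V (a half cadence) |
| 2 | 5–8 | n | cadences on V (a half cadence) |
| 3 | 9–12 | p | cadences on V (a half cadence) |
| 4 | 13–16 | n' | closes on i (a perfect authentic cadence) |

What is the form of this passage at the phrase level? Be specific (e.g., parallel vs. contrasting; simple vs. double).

contrasting double period

Four phrases in two halves: the first half (mm. 1–8) ends with a half cadence, the second (measures 9–16) with a perfect authentic cadence — a large antecedent–consequent pair, i.e. a double period.
Phrase 3 begins with different material from phrase 1, making it contrasting.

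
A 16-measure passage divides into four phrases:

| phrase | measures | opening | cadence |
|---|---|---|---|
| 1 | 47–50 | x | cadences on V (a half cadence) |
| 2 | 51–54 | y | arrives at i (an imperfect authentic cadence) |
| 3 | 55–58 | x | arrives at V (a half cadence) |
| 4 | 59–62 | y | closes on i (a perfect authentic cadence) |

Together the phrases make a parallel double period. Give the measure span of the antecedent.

In a double period the first pair of phrases (ending imperfect authentic cadence) is the large antecedent and the second pair (ending perfect authentic cadence) is the large consequent; the antecedent is measures 47–54.

measures 47–54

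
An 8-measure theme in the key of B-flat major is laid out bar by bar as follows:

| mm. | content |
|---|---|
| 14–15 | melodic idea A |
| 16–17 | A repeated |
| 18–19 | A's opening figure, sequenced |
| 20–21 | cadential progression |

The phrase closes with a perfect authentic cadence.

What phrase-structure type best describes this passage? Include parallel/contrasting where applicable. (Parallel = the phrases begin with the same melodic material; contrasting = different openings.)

sentence

Basic idea (mm. 14-15) + its repetition (mm. 16–17) form the presentation; fragmentation and cadence (bars 18–21) form the continuation — the 8-bar whole is a sentence.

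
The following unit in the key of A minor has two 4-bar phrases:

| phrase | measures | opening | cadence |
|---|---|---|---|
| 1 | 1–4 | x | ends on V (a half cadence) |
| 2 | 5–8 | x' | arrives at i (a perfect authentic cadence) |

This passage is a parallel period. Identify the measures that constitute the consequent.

measures 5–8

The antecedent is the phrase ending with the weaker cadence (half cadence, phrase 1) and the consequent the one ending more conclusively (perfect authentic cadence, phrase 2); the consequent is mm. 5–8.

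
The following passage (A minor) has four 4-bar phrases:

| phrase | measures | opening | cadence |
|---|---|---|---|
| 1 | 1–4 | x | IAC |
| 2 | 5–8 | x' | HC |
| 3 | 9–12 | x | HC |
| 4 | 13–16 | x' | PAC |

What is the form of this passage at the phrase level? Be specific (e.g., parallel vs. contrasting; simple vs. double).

parallel double period

Four phrases in two halves: the first half (mm. 1–8) ends with a half cadence, the second (mm. 9–16) with a perfect authentic cadence — a large antecedent–consequent pair, i.e. a double period.
Phrase 3 begins with the same material as phrase 1, making it parallel.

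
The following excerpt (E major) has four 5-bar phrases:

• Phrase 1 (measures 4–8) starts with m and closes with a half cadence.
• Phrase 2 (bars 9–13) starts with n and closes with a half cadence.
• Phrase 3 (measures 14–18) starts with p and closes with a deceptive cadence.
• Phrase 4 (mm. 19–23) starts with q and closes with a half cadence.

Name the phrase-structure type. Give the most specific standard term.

Phrase 4 ends with a half cadence, no stronger than phrase 2's half cadence, so the four phrases do not form a double period; nor do phrases 3–4 duplicate 1–2, so it is not a repeated period. With no phrase reaching a conclusive cadence, the passage is a phrase group.

phrase group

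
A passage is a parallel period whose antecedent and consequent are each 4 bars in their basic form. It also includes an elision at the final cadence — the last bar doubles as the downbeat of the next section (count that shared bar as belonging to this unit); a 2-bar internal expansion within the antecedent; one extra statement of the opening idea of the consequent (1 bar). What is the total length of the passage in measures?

11 measures

Basic parallel period: 4 + 4 = 8 bars.
8 (basic form) + 2 (internal expansion) + 1 (extra statement) = 11.
The elision shares a bar with the next section but does not change this unit's count.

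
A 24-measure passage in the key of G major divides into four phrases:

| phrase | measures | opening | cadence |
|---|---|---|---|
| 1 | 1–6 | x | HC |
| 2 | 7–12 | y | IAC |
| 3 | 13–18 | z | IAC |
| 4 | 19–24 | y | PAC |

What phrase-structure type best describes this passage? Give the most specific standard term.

Four phrases in two halves: the first half (measures 1–12) ends with an imperfect authentic cadence, the second (mm. 13–24) with a perfect authentic cadence — a large antecedent–consequent pair, i.e. a double period.
Phrase 3 begins with different material from phrase 1, making it contrasting.

contrasting double period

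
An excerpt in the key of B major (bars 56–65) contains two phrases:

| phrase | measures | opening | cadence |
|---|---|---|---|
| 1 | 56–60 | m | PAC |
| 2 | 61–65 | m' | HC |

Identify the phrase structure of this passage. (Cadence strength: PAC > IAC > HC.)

The second phrase closes with a half cadence, which is not stronger than the first phrase's perfect authentic cadence; without a weak→strong cadential pair there is no antecedent–consequent relationship, so this is a phrase group rather than a period.

phrase group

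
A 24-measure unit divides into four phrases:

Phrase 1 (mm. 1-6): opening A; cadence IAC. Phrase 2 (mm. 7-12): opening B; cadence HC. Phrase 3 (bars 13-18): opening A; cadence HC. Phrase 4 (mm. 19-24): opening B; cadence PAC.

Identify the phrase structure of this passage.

parallel double period

Four phrases in two halves: the first half (mm. 1–12) ends with a half cadence, the second (mm. 13-24) with a perfect authentic cadence — a large antecedent–consequent pair, i.e. a double period.
Phrase 3 begins with the same material as phrase 1, making it parallel.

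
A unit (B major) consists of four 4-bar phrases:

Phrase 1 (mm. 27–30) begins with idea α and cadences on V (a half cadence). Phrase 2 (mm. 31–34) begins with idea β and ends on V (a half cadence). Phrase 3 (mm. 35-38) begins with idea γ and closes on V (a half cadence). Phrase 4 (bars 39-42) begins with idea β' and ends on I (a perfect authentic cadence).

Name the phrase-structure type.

Four phrases in two halves: the first half (mm. 27–34) ends with a half cadence, the second (bars 35-42) with a perfect authentic cadence — a large antecedent–consequent pair, i.e. a double period.
Phrase 3 begins with different material from phrase 1, making it contrasting.

contrasting double period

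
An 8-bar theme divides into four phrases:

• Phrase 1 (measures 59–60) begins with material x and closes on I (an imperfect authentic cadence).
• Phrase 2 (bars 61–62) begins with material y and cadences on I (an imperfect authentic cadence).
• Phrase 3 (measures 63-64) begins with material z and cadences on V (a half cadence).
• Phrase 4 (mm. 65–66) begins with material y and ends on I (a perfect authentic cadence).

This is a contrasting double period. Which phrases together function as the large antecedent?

phrases 1 and 2

In a double period the first pair of phrases (ending imperfect authentic cadence) is the large antecedent and the second pair (ending perfect authentic cadence) is the large consequent; the antecedent is phrases 1 and 2.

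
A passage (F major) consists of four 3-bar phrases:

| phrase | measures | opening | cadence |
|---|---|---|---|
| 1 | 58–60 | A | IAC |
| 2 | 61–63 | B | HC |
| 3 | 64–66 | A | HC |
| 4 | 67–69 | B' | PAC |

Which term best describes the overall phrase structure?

Four phrases in two halves: the first half (measures 58-63) ends with a half cadence, the second (bars 64–69) with a perfect authentic cadence — a large antecedent–consequent pair, i.e. a double period.
Phrase 3 begins with the same material as phrase 1, making it parallel.

parallel double period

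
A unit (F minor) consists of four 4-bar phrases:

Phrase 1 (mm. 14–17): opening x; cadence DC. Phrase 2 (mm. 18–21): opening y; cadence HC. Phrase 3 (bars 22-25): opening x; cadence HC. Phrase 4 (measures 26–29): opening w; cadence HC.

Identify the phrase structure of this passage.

Phrase 4 ends with a half cadence, no stronger than phrase 2's half cadence, so the four phrases do not form a double period; nor do phrases 3–4 duplicate 1–2, so it is not a repeated period. With no phrase reaching a conclusive cadence, the passage is a phrase group.

phrase group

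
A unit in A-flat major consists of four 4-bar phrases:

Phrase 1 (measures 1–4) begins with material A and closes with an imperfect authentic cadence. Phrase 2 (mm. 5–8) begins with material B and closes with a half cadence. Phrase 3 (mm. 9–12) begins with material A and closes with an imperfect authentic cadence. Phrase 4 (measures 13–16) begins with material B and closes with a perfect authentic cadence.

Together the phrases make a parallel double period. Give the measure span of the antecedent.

measures 1–8

In a double period the first pair of phrases (ending half cadence) is the large antecedent and the second pair (ending perfect authentic cadence) is the large consequent; the antecedent is measures 1–8.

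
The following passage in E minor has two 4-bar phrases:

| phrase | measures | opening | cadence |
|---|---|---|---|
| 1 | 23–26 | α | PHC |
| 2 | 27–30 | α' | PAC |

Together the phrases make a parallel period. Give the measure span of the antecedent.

measures 23–26

The phrase ending with the weaker cadence (Phrygian half cadence) is the antecedent; the one ending more conclusively (perfect authentic cadence) is the consequent. The antecedent is measures 23–26.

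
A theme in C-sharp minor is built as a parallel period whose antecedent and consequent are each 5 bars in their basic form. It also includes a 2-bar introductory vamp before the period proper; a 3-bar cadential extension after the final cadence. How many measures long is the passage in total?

Basic parallel period: 5 + 5 = 10 bars.
10 (basic form) + 2 (introduction) + 3 (cadential extension) = 15.

15 measures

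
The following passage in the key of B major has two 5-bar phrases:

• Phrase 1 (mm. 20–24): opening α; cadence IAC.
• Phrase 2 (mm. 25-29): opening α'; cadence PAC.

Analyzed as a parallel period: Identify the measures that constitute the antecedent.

measures 20–24

The antecedent is the phrase ending with the weaker cadence (imperfect authentic cadence, phrase 1) and the consequent the one ending more conclusively (perfect authentic cadence, phrase 2); the antecedent is mm. 20–24.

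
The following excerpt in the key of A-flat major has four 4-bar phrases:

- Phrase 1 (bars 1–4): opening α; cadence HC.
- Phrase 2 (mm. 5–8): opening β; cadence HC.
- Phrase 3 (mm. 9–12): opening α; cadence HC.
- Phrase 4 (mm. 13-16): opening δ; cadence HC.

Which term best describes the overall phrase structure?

phrase group

Phrase 4 ends with a half cadence, no stronger than phrase 2's half cadence, so the four phrases do not form a double period; nor do phrases 3–4 duplicate 1–2, so it is not a repeated period. With no phrase reaching a conclusive cadence, the passage is a phrase group.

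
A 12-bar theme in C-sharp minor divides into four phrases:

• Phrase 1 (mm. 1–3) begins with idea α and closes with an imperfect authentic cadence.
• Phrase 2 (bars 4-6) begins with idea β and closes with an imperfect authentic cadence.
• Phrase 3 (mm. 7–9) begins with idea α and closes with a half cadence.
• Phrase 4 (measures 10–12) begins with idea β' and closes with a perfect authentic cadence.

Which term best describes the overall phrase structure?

Four phrases in two halves: the first half (measures 1–6) ends with an imperfect authentic cadence, the second (mm. 7–12) with a perfect authentic cadence — a large antecedent–consequent pair, i.e. a double period.
Phrase 3 begins with the same material as phrase 1, making it parallel.

parallel double period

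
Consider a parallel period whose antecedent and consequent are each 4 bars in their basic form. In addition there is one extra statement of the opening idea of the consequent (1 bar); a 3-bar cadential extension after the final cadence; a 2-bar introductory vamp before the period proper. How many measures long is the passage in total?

14 measures

Basic parallel period: 4 + 4 = 8 bars.
8 (basic form) + 1 (extra statement) + 3 (cadential extension) + 2 (introduction) = 14.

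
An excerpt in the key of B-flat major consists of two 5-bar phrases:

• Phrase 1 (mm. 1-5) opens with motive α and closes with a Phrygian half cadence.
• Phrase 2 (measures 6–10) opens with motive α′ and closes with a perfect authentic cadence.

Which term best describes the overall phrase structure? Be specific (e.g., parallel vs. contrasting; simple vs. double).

Phrase 1 ends with a Phrygian half cadence (weaker) and phrase 2 with a perfect authentic cadence (stronger): antecedent + consequent = a period.
The two phrases open with the same material (α / α′), so the period is parallel.

parallel period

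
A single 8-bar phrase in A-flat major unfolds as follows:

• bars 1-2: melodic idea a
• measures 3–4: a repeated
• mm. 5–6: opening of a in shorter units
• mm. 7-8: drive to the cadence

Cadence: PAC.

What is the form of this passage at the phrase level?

sentence

Basic idea (mm. 1–2) + its repetition (measures 3–4) form the presentation; fragmentation and cadence (bars 5-8) form the continuation — the 8-bar whole is a sentence.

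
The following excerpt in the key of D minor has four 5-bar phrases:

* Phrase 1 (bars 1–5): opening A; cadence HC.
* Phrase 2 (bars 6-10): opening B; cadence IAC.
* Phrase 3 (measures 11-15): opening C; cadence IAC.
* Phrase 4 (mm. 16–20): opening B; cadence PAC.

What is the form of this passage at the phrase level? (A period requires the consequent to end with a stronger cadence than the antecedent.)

contrasting double period

Four phrases in two halves: the first half (mm. 1-10) ends with an imperfect authentic cadence, the second (mm. 11-20) with a perfect authentic cadence — a large antecedent–consequent pair, i.e. a double period.
Phrase 3 begins with different material from phrase 1, making it contrasting.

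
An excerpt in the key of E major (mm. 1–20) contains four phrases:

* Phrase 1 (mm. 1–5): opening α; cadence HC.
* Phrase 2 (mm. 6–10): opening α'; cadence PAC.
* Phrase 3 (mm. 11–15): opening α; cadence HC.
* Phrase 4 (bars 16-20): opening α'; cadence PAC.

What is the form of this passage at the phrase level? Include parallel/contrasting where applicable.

repeated period

The cadence pattern HC–PAC–HC–PAC is weak–strong twice, and phrases 3–4 restate phrases 1–2: a period heard twice, not a double period (which would end weakly at phrase 2).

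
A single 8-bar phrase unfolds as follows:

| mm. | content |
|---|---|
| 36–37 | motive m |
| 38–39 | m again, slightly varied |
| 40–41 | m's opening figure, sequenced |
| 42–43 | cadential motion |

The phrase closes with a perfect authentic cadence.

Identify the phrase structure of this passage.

sentence

Basic idea (bars 36–37) + its repetition (mm. 38–39) form the presentation; fragmentation and cadence (mm. 40–43) form the continuation — the 8-bar whole is a sentence.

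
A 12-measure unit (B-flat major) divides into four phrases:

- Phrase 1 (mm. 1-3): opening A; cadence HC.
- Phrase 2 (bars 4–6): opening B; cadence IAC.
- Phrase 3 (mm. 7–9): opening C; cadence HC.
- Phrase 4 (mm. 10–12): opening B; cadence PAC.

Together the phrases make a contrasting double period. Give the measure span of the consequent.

measures 7–12

In a double period the first pair of phrases (ending imperfect authentic cadence) is the large antecedent and the second pair (ending perfect authentic cadence) is the large consequent; the consequent is measures 7–12.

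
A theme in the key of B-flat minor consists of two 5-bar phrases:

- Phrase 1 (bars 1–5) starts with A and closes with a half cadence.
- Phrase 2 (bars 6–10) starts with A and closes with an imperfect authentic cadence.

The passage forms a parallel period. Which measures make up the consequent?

The phrase ending with the weaker cadence (half cadence) is the antecedent; the one ending more conclusively (imperfect authentic cadence) is the consequent. The consequent is measures 6–10.

measures 6–10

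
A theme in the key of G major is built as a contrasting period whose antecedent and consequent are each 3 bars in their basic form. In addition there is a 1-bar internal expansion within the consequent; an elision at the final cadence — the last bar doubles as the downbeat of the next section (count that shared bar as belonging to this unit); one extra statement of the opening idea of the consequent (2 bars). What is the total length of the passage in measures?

Basic contrasting period: 3 + 3 = 6 bars.
6 (basic form) + 1 (internal expansion) + 2 (extra statement) = 9.
The elision shares a bar with the next section but does not change this unit's count.

9 measures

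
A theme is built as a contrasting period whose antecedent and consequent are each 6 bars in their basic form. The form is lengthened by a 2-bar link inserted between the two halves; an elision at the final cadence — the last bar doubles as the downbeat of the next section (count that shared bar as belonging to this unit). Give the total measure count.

Basic contrasting period: 6 + 6 = 12 bars.
12 (basic form) + 2 (link) = 14.
The elision shares a bar with the next section but does not change this unit's count.

14 measures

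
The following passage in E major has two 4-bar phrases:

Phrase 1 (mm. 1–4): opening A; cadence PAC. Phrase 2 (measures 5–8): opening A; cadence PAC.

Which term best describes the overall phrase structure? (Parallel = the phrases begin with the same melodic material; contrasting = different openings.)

Both phrases have the same opening (A) and the same cadence (perfect authentic cadence): the second is a restatement, not a consequent, so this is a repeated phrase rather than a period.

repeated phrase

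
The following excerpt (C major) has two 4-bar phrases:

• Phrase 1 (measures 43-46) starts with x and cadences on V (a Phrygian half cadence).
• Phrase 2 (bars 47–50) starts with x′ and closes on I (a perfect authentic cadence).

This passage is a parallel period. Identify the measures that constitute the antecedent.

The antecedent is the phrase ending with the weaker cadence (Phrygian half cadence, phrase 1) and the consequent the one ending more conclusively (perfect authentic cadence, phrase 2); the antecedent is measures 43–46.

measures 43–46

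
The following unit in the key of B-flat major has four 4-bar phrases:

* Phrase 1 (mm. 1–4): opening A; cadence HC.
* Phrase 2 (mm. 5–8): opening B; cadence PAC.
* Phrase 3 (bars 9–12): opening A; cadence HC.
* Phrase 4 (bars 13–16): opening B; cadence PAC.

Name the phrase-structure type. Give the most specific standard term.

The cadence pattern HC–PAC–HC–PAC is weak–strong twice, and phrases 3–4 restate phrases 1–2: a period heard twice, not a double period (which would end weakly at phrase 2).

repeated period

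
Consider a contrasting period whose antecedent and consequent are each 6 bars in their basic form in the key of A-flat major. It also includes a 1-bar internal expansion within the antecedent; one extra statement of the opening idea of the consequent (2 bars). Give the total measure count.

Basic contrasting period: 6 + 6 = 12 bars.
12 (basic form) + 1 (internal expansion) + 2 (extra statement) = 15.

15 measures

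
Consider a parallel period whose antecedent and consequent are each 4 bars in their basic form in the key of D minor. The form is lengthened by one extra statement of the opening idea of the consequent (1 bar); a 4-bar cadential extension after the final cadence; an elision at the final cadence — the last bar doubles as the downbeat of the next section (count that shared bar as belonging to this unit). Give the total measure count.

Basic parallel period: 4 + 4 = 8 bars.
8 (basic form) + 1 (extra statement) + 4 (cadential extension) = 13.
The elision shares a bar with the next section but does not change this unit's count.

13 measures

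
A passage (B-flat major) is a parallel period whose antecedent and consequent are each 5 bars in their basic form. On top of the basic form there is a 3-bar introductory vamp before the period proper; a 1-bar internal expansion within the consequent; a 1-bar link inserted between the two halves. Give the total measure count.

15 measures

Basic parallel period: 5 + 5 = 10 bars.
10 (basic form) + 3 (introduction) + 1 (internal expansion) + 1 (link) = 15.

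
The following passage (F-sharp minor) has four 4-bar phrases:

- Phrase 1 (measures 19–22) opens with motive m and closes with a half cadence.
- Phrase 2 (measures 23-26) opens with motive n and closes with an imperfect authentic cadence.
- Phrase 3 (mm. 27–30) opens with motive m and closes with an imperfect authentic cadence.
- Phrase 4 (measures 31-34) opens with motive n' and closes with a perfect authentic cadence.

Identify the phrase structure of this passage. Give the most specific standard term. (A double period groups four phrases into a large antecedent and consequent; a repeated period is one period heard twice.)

parallel double period

Four phrases in two halves: the first half (mm. 19-26) ends with an imperfect authentic cadence, the second (mm. 27-34) with a perfect authentic cadence — a large antecedent–consequent pair, i.e. a double period.
Phrase 3 begins with the same material as phrase 1, making it parallel.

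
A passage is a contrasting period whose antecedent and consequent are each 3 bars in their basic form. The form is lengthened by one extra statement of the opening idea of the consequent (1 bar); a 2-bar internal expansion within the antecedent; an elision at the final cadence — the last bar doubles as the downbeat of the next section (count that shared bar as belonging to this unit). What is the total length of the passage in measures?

Basic contrasting period: 3 + 3 = 6 bars.
6 (basic form) + 1 (extra statement) + 2 (internal expansion) = 9.
The elision shares a bar with the next section but does not change this unit's count.

9 measures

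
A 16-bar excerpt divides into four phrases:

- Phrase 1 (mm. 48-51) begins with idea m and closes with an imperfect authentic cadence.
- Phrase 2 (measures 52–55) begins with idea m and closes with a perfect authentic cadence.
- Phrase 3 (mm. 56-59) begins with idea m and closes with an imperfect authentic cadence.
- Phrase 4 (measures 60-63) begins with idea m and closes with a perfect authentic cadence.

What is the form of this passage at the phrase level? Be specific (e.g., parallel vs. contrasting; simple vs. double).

repeated period

The cadence pattern IAC–PAC–IAC–PAC is weak–strong twice, and phrases 3–4 restate phrases 1–2: a period heard twice, not a double period (which would end weakly at phrase 2).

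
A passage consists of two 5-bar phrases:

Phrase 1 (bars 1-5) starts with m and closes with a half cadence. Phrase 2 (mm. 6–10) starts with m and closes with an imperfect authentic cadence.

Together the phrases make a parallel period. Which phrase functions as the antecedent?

The phrase ending with the weaker cadence (half cadence) is the antecedent; the one ending more conclusively (imperfect authentic cadence) is the consequent. The antecedent is phrase 1.

phrase 1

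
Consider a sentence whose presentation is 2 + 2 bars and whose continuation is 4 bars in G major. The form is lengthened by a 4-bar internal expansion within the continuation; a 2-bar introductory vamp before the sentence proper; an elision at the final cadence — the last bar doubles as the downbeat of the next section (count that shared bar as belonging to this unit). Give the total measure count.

14 measures

Basic sentence: 2 + 2 + 4 = 8 bars.
8 (basic form) + 4 (internal expansion) + 2 (introduction) = 14.
The elision shares a bar with the next section but does not change this unit's count.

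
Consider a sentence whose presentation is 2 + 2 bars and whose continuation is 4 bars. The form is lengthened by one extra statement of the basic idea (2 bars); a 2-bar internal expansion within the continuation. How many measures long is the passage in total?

12 measures

Basic sentence: 2 + 2 + 4 = 8 bars.
8 (basic form) + 2 (extra statement) + 2 (internal expansion) = 12.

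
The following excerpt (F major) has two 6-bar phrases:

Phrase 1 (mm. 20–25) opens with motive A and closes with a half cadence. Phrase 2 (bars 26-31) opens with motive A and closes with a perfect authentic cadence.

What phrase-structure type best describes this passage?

parallel period

Phrase 1 ends with a half cadence (weaker) and phrase 2 with a perfect authentic cadence (stronger): antecedent + consequent = a period.
The two phrases open with the same material (A / A), so the period is parallel.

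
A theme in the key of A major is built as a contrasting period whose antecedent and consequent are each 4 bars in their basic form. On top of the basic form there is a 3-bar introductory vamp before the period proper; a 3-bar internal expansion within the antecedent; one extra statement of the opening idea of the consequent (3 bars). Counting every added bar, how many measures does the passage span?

17 measures

Basic contrasting period: 4 + 4 = 8 bars.
8 (basic form) + 3 (introduction) + 3 (internal expansion) + 3 (extra statement) = 17.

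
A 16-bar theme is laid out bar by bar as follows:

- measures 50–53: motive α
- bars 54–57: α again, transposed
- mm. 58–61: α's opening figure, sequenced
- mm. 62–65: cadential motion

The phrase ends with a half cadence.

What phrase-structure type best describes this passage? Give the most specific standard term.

sentence

Basic idea (mm. 50–53) + its repetition (bars 54-57) form the presentation; fragmentation and cadence (measures 58-65) form the continuation — the 16-bar whole is a sentence.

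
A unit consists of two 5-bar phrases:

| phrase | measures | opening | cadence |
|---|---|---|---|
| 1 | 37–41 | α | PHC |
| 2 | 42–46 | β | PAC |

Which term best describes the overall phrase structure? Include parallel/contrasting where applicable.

Phrase 1 ends with a Phrygian half cadence (weaker) and phrase 2 with a perfect authentic cadence (stronger): antecedent + consequent = a period.
The two phrases open with different material (α / β), so the period is contrasting.

contrasting period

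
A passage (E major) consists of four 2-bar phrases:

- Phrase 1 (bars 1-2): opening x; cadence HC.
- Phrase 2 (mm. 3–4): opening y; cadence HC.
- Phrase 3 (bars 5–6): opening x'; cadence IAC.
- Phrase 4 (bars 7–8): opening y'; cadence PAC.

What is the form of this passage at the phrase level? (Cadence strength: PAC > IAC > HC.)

Four phrases in two halves: the first half (bars 1–4) ends with a half cadence, the second (mm. 5–8) with a perfect authentic cadence — a large antecedent–consequent pair, i.e. a double period.
Phrase 3 begins with the same material as phrase 1, making it parallel.

parallel double period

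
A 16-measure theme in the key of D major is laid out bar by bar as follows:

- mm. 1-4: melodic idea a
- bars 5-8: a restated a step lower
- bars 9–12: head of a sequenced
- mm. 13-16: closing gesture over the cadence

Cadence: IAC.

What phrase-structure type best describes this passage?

Basic idea (mm. 1–4) + its repetition (mm. 5–8) form the presentation; fragmentation and cadence (mm. 9–16) form the continuation — the 16-bar whole is a sentence.

sentence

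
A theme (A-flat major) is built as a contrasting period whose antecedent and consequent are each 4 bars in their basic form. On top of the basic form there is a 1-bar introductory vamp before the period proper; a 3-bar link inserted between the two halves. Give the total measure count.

Basic contrasting period: 4 + 4 = 8 bars.
8 (basic form) + 1 (introduction) + 3 (link) = 12.

12 measures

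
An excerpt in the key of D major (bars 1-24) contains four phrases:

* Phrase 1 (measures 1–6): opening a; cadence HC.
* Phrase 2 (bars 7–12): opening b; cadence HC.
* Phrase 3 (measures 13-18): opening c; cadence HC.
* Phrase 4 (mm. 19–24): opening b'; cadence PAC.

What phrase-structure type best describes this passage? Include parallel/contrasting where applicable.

contrasting double period

Four phrases in two halves: the first half (mm. 1–12) ends with a half cadence, the second (bars 13–24) with a perfect authentic cadence — a large antecedent–consequent pair, i.e. a double period.
Phrase 3 begins with different material from phrase 1, making it contrasting.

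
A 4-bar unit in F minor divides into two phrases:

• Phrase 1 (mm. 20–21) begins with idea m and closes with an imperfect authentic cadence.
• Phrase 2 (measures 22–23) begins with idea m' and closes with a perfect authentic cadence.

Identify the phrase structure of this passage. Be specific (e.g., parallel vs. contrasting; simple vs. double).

Phrase 1 ends with an imperfect authentic cadence (weaker) and phrase 2 with a perfect authentic cadence (stronger): antecedent + consequent = a period.
The two phrases open with the same material (m / m'), so the period is parallel.

parallel period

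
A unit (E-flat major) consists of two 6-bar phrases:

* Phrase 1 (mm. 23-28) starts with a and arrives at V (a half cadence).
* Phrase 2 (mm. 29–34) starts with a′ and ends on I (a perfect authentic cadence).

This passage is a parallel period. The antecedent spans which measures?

The antecedent is the phrase ending with the weaker cadence (half cadence, phrase 1) and the consequent the one ending more conclusively (perfect authentic cadence, phrase 2); the antecedent is measures 23-28.

measures 23–28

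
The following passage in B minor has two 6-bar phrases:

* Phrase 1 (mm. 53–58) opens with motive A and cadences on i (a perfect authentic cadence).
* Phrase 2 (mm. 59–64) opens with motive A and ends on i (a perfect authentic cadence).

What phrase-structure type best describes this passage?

repeated phrase

Both phrases have the same opening (A) and the same cadence (perfect authentic cadence): the second is a restatement, not a consequent, so this is a repeated phrase rather than a period.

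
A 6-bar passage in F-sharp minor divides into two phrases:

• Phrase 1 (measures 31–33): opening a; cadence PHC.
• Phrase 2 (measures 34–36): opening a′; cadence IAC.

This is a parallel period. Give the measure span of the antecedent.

measures 31–33

The phrase ending with the weaker cadence (Phrygian half cadence) is the antecedent; the one ending more conclusively (imperfect authentic cadence) is the consequent. The antecedent is measures 31–33.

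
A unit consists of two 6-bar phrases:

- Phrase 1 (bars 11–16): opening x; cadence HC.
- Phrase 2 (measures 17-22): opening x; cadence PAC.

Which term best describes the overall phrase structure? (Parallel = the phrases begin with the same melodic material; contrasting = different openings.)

parallel period

Phrase 1 ends with a half cadence (weaker) and phrase 2 with a perfect authentic cadence (stronger): antecedent + consequent = a period.
The two phrases open with the same material (x / x), so the period is parallel.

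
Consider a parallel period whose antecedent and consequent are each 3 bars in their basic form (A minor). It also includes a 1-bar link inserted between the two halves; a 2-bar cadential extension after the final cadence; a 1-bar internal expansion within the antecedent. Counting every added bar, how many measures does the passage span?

Basic parallel period: 3 + 3 = 6 bars.
6 (basic form) + 1 (link) + 2 (cadential extension) + 1 (internal expansion) = 10.

10 measures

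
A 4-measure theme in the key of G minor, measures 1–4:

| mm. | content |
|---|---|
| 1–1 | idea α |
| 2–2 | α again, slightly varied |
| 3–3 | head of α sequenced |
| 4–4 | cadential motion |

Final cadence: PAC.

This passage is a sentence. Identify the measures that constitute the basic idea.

The presentation of a sentence is the basic idea (m. 1) plus its repetition (bar 2); the basic idea is therefore measure 1.

measures 1–1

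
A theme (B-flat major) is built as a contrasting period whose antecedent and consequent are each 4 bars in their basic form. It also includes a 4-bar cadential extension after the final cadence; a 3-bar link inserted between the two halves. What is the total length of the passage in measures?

15 measures

Basic contrasting period: 4 + 4 = 8 bars.
8 (basic form) + 4 (cadential extension) + 3 (link) = 15.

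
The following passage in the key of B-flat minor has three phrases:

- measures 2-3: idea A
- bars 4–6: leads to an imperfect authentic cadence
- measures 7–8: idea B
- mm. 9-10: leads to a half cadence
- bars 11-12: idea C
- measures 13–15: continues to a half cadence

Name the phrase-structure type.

The final phrase closes with a half cadence, which is not stronger than the preceding half cadence; the 3 phrases lack an overall antecedent–consequent design and so form a phrase group.

phrase group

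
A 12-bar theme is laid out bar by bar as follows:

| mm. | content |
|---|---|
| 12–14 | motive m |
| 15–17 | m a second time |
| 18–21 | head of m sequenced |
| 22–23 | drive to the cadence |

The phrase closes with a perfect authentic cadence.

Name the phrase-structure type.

Basic idea (mm. 12–14) + its repetition (measures 15-17) form the presentation; fragmentation and cadence (mm. 18-23) form the continuation — the 12-bar whole is a sentence.

sentence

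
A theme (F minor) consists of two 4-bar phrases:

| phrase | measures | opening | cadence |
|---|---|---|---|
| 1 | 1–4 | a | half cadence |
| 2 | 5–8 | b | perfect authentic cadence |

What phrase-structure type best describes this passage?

contrasting period

Phrase 1 ends with a half cadence (weaker) and phrase 2 with a perfect authentic cadence (stronger): antecedent + consequent = a period.
The two phrases open with different material (a / b), so the period is contrasting.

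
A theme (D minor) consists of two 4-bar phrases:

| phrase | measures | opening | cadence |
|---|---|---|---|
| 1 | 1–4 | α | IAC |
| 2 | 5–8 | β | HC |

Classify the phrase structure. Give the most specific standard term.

phrase group

The second phrase closes with a half cadence, which is not stronger than the first phrase's imperfect authentic cadence; without a weak→strong cadential pair there is no antecedent–consequent relationship, so this is a phrase group rather than a period.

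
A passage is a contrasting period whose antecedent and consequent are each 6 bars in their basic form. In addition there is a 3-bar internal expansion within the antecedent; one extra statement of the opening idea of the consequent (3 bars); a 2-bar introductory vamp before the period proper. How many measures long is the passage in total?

Basic contrasting period: 6 + 6 = 12 bars.
12 (basic form) + 3 (internal expansion) + 3 (extra statement) + 2 (introduction) = 20.

20 measures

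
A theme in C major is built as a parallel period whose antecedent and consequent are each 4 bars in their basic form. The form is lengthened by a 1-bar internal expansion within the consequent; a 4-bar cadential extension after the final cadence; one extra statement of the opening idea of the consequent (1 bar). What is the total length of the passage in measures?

Basic parallel period: 4 + 4 = 8 bars.
8 (basic form) + 1 (internal expansion) + 4 (cadential extension) + 1 (extra statement) = 14.

14 measures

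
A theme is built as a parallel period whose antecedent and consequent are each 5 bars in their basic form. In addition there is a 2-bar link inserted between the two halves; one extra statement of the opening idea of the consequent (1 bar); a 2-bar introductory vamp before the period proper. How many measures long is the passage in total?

Basic parallel period: 5 + 5 = 10 bars.
10 (basic form) + 2 (link) + 1 (extra statement) + 2 (introduction) = 15.

15 measures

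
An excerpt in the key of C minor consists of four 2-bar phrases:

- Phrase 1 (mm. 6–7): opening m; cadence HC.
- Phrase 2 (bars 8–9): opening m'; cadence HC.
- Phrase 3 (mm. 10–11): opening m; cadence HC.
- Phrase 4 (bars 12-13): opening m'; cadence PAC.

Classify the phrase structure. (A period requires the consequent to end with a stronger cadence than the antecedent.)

parallel double period

Four phrases in two halves: the first half (mm. 6–9) ends with a half cadence, the second (bars 10–13) with a perfect authentic cadence — a large antecedent–consequent pair, i.e. a double period.
Phrase 3 begins with the same material as phrase 1, making it parallel.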